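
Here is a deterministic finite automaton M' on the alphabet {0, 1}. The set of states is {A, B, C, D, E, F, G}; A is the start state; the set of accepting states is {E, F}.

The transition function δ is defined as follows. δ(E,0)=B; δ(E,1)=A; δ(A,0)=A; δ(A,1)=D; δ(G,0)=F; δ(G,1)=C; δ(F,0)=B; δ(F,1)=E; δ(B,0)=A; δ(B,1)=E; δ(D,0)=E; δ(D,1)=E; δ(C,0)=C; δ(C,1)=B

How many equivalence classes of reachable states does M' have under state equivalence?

States {C,F,G} cannot be reached from the start state, so discard them.
Initial partition by acceptance: {E} | {A,B,D}.
Split {A,B,D} by δ(·,0) → {A,B} and {D}.
Refine {A,B} on symbol 1: members go to different blocks, giving {A} and {B}.
No further refinement is possible. Final partition (4 blocks): {E} | {A} | {D} | {B}.

4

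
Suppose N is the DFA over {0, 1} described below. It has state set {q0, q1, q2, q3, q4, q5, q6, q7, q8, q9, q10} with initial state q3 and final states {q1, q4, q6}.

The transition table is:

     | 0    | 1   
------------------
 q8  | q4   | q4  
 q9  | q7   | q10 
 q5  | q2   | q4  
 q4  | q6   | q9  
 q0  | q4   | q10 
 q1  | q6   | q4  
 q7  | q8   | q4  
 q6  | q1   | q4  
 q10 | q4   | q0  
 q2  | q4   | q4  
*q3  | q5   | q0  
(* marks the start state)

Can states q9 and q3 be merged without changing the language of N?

Initial partition by acceptance: {q1,q4,q6} | {q0,q2,q3,q5,q7,q8,q9,q10}.
On input 1, block {q1,q4,q6} splits into {q1,q6} and {q4}.
Refine {q0,q2,q3,q5,q7,q8,q9,q10} on symbol 0: members go to different blocks, giving {q0,q2,q8,q10} and {q3,q5,q7,q9}.
Refine {q0,q2,q8,q10} on symbol 1: members go to different blocks, giving {q0,q10} and {q2,q8}.
Split {q3,q5,q7,q9} by δ(·,0) → {q3,q9} and {q5,q7}.
No further refinement is possible. Final partition (6 blocks): {q1,q6} | {q0,q10} | {q4} | {q3,q9} | {q2,q8} | {q5,q7}.
q9 and q3 lie in the same block of the stable partition, so they are equivalent — no string distinguishes them.

Yes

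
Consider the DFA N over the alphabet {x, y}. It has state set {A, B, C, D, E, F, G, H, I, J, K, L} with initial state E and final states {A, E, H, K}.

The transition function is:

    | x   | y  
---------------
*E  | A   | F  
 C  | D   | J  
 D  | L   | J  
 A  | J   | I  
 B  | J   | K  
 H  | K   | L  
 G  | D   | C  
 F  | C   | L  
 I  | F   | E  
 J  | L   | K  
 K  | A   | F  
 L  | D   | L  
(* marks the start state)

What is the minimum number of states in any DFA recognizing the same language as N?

8

First remove the unreachable states {B,G,H}; 9 states remain.
P0 = {A,E,K} | {C,D,F,I,J,L}.
On input x, block {A,E,K} splits into {E,K} and {A}.
Refine {C,D,F,I,J,L} on symbol y: members go to different blocks, giving {C,D,F,L} and {I,J}.
On input y, block {C,D,F,L} splits into {C,D} and {F,L}.
Split {C,D} by δ(·,x) → {C} and {D}.
Split {F,L} by δ(·,x) → {F} and {L}.
Split {I,J} by δ(·,x) → {I} and {J}.
The partition is now stable with 8 blocks: {E,K} | {C} | {A} | {I} | {F} | {D} | {L} | {J}.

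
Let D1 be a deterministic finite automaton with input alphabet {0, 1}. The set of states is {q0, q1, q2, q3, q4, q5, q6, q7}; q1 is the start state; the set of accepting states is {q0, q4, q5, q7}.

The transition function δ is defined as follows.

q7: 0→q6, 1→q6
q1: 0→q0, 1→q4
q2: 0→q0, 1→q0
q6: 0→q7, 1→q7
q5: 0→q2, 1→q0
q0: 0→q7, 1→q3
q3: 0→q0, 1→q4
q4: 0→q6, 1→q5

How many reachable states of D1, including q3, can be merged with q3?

All states are reachable from the start state.
Start with accepting vs non-accepting: {q0,q4,q5,q7} | {q1,q2,q3,q6}.
Refine {q0,q4,q5,q7} on symbol 0: members go to different blocks, giving {q4,q5,q7} and {q0}.
Refine {q4,q5,q7} on symbol 1: members go to different blocks, giving {q4} and {q5} and {q7}.
Split {q1,q2,q3,q6} by δ(·,0) → {q1,q2,q3} and {q6}.
Split {q1,q2,q3} by δ(·,1) → {q1,q3} and {q2}.
Stable partition: {q4} | {q1,q3} | {q0} | {q5} | {q7} | {q6} | {q2} — 7 equivalence classes.
The equivalence class containing q3 is {q1,q3}, of size 2.

2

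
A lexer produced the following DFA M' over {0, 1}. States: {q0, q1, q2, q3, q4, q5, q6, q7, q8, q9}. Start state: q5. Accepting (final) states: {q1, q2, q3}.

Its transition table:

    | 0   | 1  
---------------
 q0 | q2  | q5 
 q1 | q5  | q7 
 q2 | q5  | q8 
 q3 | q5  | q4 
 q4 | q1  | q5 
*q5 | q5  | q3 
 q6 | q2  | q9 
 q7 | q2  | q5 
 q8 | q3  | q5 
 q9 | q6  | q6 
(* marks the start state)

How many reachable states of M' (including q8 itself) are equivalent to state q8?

States {q0,q6,q9} cannot be reached from the start state, so discard them.
Initial partition by acceptance: {q1,q2,q3} | {q4,q5,q7,q8}.
On input 0, block {q4,q5,q7,q8} splits into {q4,q7,q8} and {q5}.
The partition is now stable with 3 blocks: {q1,q2,q3} | {q4,q7,q8} | {q5}.
State q8 belongs to the block {q4,q7,q8}, which has 3 states.

3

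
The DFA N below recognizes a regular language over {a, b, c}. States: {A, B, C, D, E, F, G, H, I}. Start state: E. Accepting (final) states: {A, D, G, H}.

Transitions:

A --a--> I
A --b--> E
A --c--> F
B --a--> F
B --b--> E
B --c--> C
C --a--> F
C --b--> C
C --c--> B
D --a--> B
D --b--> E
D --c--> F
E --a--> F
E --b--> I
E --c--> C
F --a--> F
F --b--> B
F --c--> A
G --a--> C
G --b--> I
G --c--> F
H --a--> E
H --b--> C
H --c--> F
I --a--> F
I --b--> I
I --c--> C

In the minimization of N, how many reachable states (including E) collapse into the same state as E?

First remove the unreachable states {D,G,H}; 6 states remain.
Initial partition by acceptance: {A} | {B,C,E,F,I}.
Refine {B,C,E,F,I} on symbol c: members go to different blocks, giving {B,C,E,I} and {F}.
No further refinement is possible. Final partition (3 blocks): {A} | {B,C,E,I} | {F}.
The equivalence class containing E is {B,C,E,I}, of size 4.

4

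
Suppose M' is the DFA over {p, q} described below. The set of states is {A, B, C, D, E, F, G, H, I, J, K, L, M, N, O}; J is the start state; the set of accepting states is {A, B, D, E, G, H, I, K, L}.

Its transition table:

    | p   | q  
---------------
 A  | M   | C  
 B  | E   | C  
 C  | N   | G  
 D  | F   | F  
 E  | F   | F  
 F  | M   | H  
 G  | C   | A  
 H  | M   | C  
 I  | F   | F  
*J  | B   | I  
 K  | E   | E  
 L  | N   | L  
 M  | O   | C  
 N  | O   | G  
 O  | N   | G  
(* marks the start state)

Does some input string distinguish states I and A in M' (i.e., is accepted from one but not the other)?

Reachable states from the start: {A,B,C,E,F,G,H,I,J,M,N,O}. Unreachable: {D,K,L} — drop them.
Initial partition by acceptance: {A,B,E,G,H,I} | {C,F,J,M,N,O}.
On input p, block {A,B,E,G,H,I} splits into {A,E,G,H,I} and {B}.
Split {A,E,G,H,I} by δ(·,q) → {A,E,H,I} and {G}.
Split {C,F,J,M,N,O} by δ(·,p) → {C,F,M,N,O} and {J}.
Split {C,F,M,N,O} by δ(·,q) → {C,N,O} and {F} and {M}.
On input p, block {A,E,H,I} splits into {A,H} and {E,I}.
Stable partition: {A,H} | {C,N,O} | {B} | {G} | {J} | {F} | {M} | {E,I} — 8 equivalence classes.
I and A end up in different blocks, so they are distinguishable. For instance, the string 'pq' is accepted from only I.

Yes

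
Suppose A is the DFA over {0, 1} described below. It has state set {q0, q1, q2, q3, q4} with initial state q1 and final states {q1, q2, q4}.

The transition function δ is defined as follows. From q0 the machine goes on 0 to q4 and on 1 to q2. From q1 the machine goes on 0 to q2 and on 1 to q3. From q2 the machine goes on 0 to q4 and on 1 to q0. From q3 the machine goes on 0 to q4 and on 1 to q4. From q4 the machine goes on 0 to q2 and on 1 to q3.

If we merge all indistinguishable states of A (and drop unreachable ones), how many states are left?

2

Every state is reachable, so we keep all 5.
P0 = {q1,q2,q4} | {q0,q3}.
Stable partition: {q1,q2,q4} | {q0,q3} — 2 equivalence classes.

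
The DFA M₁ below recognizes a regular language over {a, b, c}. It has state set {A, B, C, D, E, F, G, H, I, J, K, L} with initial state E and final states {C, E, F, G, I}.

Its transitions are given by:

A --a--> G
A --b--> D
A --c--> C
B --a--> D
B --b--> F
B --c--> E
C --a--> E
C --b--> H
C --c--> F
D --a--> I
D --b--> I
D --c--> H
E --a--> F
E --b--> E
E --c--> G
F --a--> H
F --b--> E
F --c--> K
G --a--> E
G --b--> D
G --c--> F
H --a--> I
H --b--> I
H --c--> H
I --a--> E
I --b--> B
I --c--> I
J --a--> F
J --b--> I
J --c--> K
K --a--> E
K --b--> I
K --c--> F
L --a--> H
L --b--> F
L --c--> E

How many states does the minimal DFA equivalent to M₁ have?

States {A,C,J,L} cannot be reached from the start state, so discard them.
Initial partition by acceptance: {E,F,G,I} | {B,D,H,K}.
On input a, block {E,F,G,I} splits into {E,G,I} and {F}.
Refine {E,G,I} on symbol a: members go to different blocks, giving {G,I} and {E}.
Refine {G,I} on symbol c: members go to different blocks, giving {G} and {I}.
Split {B,D,H,K} by δ(·,a) → {D,H} and {B} and {K}.
No further refinement is possible. Final partition (7 blocks): {G} | {D,H} | {F} | {E} | {I} | {B} | {K}.

7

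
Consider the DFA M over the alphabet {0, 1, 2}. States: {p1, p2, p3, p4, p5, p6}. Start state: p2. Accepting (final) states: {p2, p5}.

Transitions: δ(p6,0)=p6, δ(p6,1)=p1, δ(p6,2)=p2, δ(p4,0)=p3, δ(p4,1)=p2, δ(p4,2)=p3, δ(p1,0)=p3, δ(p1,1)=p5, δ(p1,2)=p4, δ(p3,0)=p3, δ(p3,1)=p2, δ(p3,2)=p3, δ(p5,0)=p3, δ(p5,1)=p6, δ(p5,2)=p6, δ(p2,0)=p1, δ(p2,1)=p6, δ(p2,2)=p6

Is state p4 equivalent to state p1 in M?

Start with accepting vs non-accepting: {p2,p5} | {p1,p3,p4,p6}.
Split {p1,p3,p4,p6} by δ(·,1) → {p1,p3,p4} and {p6}.
No further refinement is possible. Final partition (3 blocks): {p2,p5} | {p1,p3,p4} | {p6}.
p4 and p1 lie in the same block of the stable partition, so they are equivalent — no string distinguishes them.

Yes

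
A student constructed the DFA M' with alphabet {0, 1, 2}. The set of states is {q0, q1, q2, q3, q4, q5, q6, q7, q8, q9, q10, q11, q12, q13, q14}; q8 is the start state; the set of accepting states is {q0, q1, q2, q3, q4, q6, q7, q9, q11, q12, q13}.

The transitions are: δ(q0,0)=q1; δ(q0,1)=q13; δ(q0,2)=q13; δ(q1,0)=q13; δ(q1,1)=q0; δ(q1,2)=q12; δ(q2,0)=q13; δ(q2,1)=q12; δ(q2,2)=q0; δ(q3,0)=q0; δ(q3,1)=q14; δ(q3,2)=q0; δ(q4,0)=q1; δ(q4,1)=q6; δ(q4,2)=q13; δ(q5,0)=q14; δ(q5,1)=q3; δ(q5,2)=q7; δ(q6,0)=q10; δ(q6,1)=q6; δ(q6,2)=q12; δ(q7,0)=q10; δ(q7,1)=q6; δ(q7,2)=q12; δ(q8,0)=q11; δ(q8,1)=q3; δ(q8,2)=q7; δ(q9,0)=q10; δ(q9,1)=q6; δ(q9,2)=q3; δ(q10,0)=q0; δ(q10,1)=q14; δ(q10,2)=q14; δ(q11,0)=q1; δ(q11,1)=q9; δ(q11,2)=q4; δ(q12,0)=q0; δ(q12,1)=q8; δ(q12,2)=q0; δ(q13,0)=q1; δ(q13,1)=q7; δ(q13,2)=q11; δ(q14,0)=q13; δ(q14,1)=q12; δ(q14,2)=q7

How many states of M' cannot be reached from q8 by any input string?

Starting at q8 and following transitions, the reachable set is {q0, q1, q3, q4, q6, q7, q8, q9, q10, q11, q12, q13, q14}. That leaves q2, q5 unreachable — 2 in total.

2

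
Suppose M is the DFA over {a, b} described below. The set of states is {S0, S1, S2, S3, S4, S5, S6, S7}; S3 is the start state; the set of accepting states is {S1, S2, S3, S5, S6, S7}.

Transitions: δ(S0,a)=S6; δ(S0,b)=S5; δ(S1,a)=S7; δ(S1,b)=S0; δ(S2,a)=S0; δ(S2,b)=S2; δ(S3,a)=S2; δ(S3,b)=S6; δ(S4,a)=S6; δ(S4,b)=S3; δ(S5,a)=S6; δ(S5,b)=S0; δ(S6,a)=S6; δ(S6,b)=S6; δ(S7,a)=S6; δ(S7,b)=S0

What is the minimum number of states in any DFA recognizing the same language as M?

Reachable states from the start: {S0,S2,S3,S5,S6}. Unreachable: {S1,S4,S7} — drop them.
Initial partition by acceptance: {S2,S3,S5,S6} | {S0}.
Refine {S2,S3,S5,S6} on symbol a: members go to different blocks, giving {S3,S5,S6} and {S2}.
On input a, block {S3,S5,S6} splits into {S5,S6} and {S3}.
Refine {S5,S6} on symbol b: members go to different blocks, giving {S5} and {S6}.
The partition is now stable with 5 blocks: {S5} | {S0} | {S2} | {S3} | {S6}.

5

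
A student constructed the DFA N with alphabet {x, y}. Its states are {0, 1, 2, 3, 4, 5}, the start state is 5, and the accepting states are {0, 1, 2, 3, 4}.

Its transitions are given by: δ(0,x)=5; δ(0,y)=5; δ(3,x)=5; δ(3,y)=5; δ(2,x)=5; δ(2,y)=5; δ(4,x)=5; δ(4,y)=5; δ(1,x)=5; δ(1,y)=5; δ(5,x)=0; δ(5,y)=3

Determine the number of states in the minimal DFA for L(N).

2

First remove the unreachable states {1,2,4}; 3 states remain.
Start with accepting vs non-accepting: {0,3} | {5}.
The partition is now stable with 2 blocks: {0,3} | {5}.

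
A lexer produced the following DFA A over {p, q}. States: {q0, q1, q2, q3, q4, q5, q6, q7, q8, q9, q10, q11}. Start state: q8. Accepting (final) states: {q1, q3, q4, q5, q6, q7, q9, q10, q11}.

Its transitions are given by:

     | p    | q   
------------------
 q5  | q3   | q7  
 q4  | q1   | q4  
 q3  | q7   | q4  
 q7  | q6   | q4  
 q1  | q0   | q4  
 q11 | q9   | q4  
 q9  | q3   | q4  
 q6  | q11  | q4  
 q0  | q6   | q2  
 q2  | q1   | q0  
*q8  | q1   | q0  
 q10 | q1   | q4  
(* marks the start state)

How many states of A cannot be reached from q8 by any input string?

2

Starting at q8 and following transitions, the reachable set is {q0, q1, q2, q3, q4, q6, q7, q8, q9, q11}. That leaves q5, q10 unreachable — 2 in total.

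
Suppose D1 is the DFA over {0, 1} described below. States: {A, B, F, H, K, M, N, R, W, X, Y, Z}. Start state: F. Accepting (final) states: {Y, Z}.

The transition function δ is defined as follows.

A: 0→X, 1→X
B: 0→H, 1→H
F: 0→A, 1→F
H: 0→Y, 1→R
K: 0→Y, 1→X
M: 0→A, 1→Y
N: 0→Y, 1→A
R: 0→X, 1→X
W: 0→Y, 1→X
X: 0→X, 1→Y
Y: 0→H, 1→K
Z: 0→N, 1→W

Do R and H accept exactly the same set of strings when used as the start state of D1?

No

States {B,M,N,W,Z} cannot be reached from the start state, so discard them.
Start with accepting vs non-accepting: {Y} | {A,F,H,K,R,X}.
Split {A,F,H,K,R,X} by δ(·,0) → {A,F,R,X} and {H,K}.
On input 1, block {A,F,R,X} splits into {A,F,R} and {X}.
Refine {A,F,R} on symbol 0: members go to different blocks, giving {A,R} and {F}.
Refine {H,K} on symbol 1: members go to different blocks, giving {H} and {K}.
The partition is now stable with 6 blocks: {Y} | {A,R} | {H} | {X} | {F} | {K}.
R and H end up in different blocks, so they are distinguishable. For instance, the string '0' is accepted from only H.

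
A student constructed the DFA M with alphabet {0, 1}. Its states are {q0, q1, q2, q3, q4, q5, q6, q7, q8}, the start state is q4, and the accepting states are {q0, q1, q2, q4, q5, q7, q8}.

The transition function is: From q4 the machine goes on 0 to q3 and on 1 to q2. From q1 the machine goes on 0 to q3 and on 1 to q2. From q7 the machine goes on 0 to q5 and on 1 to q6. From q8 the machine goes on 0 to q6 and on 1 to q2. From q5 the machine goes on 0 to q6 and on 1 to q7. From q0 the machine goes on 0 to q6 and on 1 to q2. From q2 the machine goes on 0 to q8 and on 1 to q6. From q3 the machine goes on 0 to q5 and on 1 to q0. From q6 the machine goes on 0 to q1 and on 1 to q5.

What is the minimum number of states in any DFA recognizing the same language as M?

Start with accepting vs non-accepting: {q0,q1,q2,q4,q5,q7,q8} | {q3,q6}.
Refine {q0,q1,q2,q4,q5,q7,q8} on symbol 0: members go to different blocks, giving {q0,q1,q4,q5,q8} and {q2,q7}.
No further refinement is possible. Final partition (3 blocks): {q0,q1,q4,q5,q8} | {q3,q6} | {q2,q7}.

3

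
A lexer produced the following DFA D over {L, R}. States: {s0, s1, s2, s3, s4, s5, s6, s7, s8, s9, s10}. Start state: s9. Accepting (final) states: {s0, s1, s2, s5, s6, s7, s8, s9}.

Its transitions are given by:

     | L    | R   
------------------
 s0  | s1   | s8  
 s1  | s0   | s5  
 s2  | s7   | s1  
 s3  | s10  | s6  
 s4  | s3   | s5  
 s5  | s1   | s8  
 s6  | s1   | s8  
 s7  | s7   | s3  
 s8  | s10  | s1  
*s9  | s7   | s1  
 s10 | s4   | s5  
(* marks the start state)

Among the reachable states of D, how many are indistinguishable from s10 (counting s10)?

First remove the unreachable states {s2}; 10 states remain.
Start with accepting vs non-accepting: {s0,s1,s5,s6,s7,s8,s9} | {s3,s4,s10}.
On input L, block {s0,s1,s5,s6,s7,s8,s9} splits into {s0,s1,s5,s6,s7,s9} and {s8}.
Refine {s0,s1,s5,s6,s7,s9} on symbol R: members go to different blocks, giving {s0,s5,s6} and {s1,s9} and {s7}.
Split {s1,s9} by δ(·,L) → {s1} and {s9}.
Stable partition: {s0,s5,s6} | {s3,s4,s10} | {s8} | {s1} | {s7} | {s9} — 6 equivalence classes.
The equivalence class containing s10 is {s3,s4,s10}, of size 3.

3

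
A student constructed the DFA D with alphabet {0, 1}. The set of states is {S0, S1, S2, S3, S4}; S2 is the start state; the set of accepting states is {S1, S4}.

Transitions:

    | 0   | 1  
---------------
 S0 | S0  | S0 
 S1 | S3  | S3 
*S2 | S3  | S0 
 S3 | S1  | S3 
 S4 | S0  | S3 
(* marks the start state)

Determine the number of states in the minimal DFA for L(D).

4

States {S4} cannot be reached from the start state, so discard them.
Start with accepting vs non-accepting: {S1} | {S0,S2,S3}.
On input 0, block {S0,S2,S3} splits into {S0,S2} and {S3}.
Refine {S0,S2} on symbol 0: members go to different blocks, giving {S0} and {S2}.
Stable partition: {S1} | {S0} | {S3} | {S2} — 4 equivalence classes.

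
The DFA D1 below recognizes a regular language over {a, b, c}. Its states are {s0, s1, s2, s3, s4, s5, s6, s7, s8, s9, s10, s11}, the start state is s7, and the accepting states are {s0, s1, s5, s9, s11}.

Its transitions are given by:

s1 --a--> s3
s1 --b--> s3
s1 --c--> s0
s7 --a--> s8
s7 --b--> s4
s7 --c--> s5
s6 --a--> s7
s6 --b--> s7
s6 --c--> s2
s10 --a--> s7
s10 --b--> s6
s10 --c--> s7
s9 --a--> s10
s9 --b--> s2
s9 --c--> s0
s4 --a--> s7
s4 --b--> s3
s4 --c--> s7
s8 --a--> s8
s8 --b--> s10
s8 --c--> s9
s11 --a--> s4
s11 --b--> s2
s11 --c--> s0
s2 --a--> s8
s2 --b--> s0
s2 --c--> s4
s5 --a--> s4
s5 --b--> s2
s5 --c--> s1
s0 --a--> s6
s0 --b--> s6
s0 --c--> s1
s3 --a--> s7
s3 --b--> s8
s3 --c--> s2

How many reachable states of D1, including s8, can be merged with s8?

2

First remove the unreachable states {s11}; 11 states remain.
Initial partition by acceptance: {s0,s1,s5,s9} | {s2,s3,s4,s6,s7,s8,s10}.
On input b, block {s2,s3,s4,s6,s7,s8,s10} splits into {s3,s4,s6,s7,s8,s10} and {s2}.
Refine {s0,s1,s5,s9} on symbol b: members go to different blocks, giving {s0,s1} and {s5,s9}.
Refine {s3,s4,s6,s7,s8,s10} on symbol c: members go to different blocks, giving {s3,s6} and {s4,s10} and {s7,s8}.
Stable partition: {s0,s1} | {s3,s6} | {s2} | {s5,s9} | {s4,s10} | {s7,s8} — 6 equivalence classes.
State s8 belongs to the block {s7,s8}, which has 2 states.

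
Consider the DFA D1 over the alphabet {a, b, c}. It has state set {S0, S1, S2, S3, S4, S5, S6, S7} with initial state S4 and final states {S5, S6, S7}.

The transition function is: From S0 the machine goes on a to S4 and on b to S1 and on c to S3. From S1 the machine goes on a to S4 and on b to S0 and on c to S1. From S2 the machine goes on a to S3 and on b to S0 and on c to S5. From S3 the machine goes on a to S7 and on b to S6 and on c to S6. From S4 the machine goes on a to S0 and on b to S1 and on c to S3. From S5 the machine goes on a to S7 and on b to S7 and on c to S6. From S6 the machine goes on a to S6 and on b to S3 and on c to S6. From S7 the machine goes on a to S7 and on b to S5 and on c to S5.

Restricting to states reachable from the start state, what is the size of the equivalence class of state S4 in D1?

2

Reachable states from the start: {S0,S1,S3,S4,S5,S6,S7}. Unreachable: {S2} — drop them.
Start with accepting vs non-accepting: {S5,S6,S7} | {S0,S1,S3,S4}.
Refine {S5,S6,S7} on symbol b: members go to different blocks, giving {S5,S7} and {S6}.
Split {S5,S7} by δ(·,c) → {S5} and {S7}.
Split {S0,S1,S3,S4} by δ(·,a) → {S0,S1,S4} and {S3}.
On input c, block {S0,S1,S4} splits into {S0,S4} and {S1}.
Stable partition: {S5} | {S0,S4} | {S6} | {S7} | {S3} | {S1} — 6 equivalence classes.
State S4 belongs to the block {S0,S4}, which has 2 states.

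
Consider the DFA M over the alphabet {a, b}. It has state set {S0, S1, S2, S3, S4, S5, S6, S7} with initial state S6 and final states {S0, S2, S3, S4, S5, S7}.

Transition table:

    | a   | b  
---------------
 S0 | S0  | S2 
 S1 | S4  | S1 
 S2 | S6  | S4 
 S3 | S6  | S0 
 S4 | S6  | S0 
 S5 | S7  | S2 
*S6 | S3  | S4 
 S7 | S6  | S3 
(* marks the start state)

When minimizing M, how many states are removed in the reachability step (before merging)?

Starting at S6 and following transitions, the reachable set is {S0, S2, S3, S4, S6}. That leaves S1, S5, S7 unreachable — 3 in total.

3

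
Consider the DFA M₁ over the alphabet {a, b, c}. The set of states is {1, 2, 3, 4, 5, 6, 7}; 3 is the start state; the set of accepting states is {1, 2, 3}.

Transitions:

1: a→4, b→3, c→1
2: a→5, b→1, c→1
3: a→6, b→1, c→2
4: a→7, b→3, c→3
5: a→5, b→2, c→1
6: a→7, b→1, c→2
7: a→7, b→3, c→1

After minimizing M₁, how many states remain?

2

All states are reachable from the start state.
Start with accepting vs non-accepting: {1,2,3} | {4,5,6,7}.
No further refinement is possible. Final partition (2 blocks): {1,2,3} | {4,5,6,7}.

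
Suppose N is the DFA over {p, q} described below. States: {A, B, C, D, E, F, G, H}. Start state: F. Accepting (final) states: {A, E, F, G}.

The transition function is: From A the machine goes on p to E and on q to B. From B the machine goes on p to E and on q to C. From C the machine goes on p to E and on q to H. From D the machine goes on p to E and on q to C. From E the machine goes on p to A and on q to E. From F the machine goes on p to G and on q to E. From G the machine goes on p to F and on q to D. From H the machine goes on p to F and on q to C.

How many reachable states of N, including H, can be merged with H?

P0 = {A,E,F,G} | {B,C,D,H}.
On input q, block {A,E,F,G} splits into {A,G} and {E,F}.
Stable partition: {A,G} | {B,C,D,H} | {E,F} — 3 equivalence classes.
The equivalence class containing H is {B,C,D,H}, of size 4.

4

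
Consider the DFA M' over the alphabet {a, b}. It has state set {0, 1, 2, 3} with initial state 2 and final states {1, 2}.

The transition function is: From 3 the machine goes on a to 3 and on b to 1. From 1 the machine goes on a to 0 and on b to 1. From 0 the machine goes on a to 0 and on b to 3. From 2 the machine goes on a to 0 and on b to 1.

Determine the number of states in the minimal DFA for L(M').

Start with accepting vs non-accepting: {1,2} | {0,3}.
On input b, block {0,3} splits into {0} and {3}.
The partition is now stable with 3 blocks: {1,2} | {0} | {3}.

3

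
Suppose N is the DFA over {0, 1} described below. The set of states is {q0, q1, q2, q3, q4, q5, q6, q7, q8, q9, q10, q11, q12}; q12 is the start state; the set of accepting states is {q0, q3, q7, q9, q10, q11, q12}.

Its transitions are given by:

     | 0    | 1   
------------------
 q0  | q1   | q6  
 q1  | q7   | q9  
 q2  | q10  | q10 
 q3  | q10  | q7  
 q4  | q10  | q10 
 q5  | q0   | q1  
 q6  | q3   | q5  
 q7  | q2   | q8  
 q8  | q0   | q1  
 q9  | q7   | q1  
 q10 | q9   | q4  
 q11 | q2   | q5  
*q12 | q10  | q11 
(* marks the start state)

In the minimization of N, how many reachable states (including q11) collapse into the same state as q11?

All states are reachable from the start state.
P0 = {q0,q3,q7,q9,q10,q11,q12} | {q1,q2,q4,q5,q6,q8}.
Split {q0,q3,q7,q9,q10,q11,q12} by δ(·,0) → {q3,q9,q10,q12} and {q0,q7,q11}.
On input 0, block {q3,q9,q10,q12} splits into {q3,q10,q12} and {q9}.
Refine {q3,q10,q12} on symbol 0: members go to different blocks, giving {q3,q12} and {q10}.
On input 0, block {q1,q2,q4,q5,q6,q8} splits into {q1,q5,q8} and {q2,q4} and {q6}.
Refine {q1,q5,q8} on symbol 1: members go to different blocks, giving {q5,q8} and {q1}.
On input 0, block {q0,q7,q11} splits into {q7,q11} and {q0}.
The partition is now stable with 9 blocks: {q3,q12} | {q5,q8} | {q7,q11} | {q9} | {q10} | {q2,q4} | {q6} | {q1} | {q0}.
The equivalence class containing q11 is {q7,q11}, of size 2.

2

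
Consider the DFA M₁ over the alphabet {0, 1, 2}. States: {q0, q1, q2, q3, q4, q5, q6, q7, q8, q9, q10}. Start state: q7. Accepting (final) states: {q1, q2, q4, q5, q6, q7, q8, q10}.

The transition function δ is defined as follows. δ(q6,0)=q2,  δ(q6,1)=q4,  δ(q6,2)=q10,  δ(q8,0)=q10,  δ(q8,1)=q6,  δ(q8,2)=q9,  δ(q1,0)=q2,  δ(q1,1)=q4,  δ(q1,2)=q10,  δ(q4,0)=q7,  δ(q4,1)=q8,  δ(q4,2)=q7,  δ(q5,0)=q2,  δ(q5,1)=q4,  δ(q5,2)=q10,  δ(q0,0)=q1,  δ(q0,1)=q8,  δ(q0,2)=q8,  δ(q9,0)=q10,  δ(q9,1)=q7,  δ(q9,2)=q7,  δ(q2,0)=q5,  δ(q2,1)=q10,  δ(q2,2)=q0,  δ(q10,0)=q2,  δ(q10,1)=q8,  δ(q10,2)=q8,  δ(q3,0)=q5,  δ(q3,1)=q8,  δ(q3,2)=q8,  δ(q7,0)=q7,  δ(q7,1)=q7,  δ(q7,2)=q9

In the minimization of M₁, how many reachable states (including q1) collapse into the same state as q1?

First remove the unreachable states {q3}; 10 states remain.
Initial partition by acceptance: {q1,q2,q4,q5,q6,q7,q8,q10} | {q0,q9}.
Split {q1,q2,q4,q5,q6,q7,q8,q10} by δ(·,2) → {q1,q4,q5,q6,q10} and {q2,q7,q8}.
Split {q1,q4,q5,q6,q10} by δ(·,1) → {q1,q5,q6} and {q4,q10}.
Refine {q0,q9} on symbol 0: members go to different blocks, giving {q0} and {q9}.
Refine {q2,q7,q8} on symbol 0: members go to different blocks, giving {q2} and {q7} and {q8}.
Refine {q4,q10} on symbol 0: members go to different blocks, giving {q4} and {q10}.
No further refinement is possible. Final partition (8 blocks): {q1,q5,q6} | {q0} | {q2} | {q4} | {q9} | {q7} | {q8} | {q10}.
The equivalence class containing q1 is {q1,q5,q6}, of size 3.

3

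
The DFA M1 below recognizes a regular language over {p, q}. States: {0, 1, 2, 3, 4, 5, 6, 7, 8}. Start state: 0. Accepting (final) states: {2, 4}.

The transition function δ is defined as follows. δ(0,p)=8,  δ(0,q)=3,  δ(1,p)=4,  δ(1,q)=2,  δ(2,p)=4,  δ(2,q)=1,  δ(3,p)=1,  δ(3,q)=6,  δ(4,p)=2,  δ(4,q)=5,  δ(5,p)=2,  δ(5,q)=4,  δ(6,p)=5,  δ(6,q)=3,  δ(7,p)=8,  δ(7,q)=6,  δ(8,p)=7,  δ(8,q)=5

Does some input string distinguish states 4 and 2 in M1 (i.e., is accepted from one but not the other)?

Every state is reachable, so we keep all 9.
P0 = {2,4} | {0,1,3,5,6,7,8}.
On input p, block {0,1,3,5,6,7,8} splits into {0,3,6,7,8} and {1,5}.
On input p, block {0,3,6,7,8} splits into {0,7,8} and {3,6}.
On input q, block {0,7,8} splits into {0,7} and {8}.
No further refinement is possible. Final partition (5 blocks): {2,4} | {0,7} | {1,5} | {3,6} | {8}.
4 and 2 lie in the same block of the stable partition, so they are equivalent — no string distinguishes them.

No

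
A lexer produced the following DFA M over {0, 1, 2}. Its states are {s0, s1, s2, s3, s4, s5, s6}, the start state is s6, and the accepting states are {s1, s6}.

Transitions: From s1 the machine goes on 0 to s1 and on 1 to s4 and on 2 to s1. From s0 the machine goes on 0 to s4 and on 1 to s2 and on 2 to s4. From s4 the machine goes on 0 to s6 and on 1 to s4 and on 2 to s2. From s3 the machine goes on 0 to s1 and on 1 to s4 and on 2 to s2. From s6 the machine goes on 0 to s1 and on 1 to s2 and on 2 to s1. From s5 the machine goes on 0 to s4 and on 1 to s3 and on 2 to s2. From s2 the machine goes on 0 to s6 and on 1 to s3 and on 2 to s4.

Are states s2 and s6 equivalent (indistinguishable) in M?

No

Reachable states from the start: {s1,s2,s3,s4,s6}. Unreachable: {s0,s5} — drop them.
Initial partition by acceptance: {s1,s6} | {s2,s3,s4}.
The partition is now stable with 2 blocks: {s1,s6} | {s2,s3,s4}.
s2 and s6 end up in different blocks, so they are distinguishable. For instance, the string 'ε' is accepted from only s6.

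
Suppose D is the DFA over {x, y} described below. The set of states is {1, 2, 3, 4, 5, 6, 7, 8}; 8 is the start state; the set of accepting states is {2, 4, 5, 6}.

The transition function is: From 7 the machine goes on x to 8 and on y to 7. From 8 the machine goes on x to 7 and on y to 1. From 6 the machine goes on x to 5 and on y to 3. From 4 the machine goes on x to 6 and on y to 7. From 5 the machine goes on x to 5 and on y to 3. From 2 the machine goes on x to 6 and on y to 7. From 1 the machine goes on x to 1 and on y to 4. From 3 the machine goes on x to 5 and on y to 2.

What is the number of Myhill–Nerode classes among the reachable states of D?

6

Start with accepting vs non-accepting: {2,4,5,6} | {1,3,7,8}.
Refine {1,3,7,8} on symbol x: members go to different blocks, giving {1,7,8} and {3}.
On input y, block {2,4,5,6} splits into {2,4} and {5,6}.
Split {1,7,8} by δ(·,y) → {7,8} and {1}.
On input y, block {7,8} splits into {7} and {8}.
The partition is now stable with 6 blocks: {2,4} | {7} | {3} | {5,6} | {1} | {8}.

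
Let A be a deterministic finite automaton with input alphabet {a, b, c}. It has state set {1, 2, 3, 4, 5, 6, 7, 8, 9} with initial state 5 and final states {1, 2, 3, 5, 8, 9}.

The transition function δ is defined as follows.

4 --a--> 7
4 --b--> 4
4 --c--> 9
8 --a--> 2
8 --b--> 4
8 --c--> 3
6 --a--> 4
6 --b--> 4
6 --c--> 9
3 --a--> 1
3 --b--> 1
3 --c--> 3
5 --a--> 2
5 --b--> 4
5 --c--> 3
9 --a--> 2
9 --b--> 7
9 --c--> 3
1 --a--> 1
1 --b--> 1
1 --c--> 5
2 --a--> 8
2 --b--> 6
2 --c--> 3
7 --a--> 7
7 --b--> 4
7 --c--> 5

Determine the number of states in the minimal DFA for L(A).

Every state is reachable, so we keep all 9.
Start with accepting vs non-accepting: {1,2,3,5,8,9} | {4,6,7}.
Split {1,2,3,5,8,9} by δ(·,b) → {2,5,8,9} and {1,3}.
On input c, block {1,3} splits into {1} and {3}.
The partition is now stable with 4 blocks: {2,5,8,9} | {4,6,7} | {1} | {3}.

4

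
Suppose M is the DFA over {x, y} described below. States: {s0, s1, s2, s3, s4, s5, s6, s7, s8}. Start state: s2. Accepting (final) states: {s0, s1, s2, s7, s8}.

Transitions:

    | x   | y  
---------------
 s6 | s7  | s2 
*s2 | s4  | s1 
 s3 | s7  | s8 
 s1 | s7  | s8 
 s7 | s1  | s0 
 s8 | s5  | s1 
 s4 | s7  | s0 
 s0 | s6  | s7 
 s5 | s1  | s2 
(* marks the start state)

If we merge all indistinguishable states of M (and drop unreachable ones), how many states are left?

3

First remove the unreachable states {s3}; 8 states remain.
P0 = {s0,s1,s2,s7,s8} | {s4,s5,s6}.
Split {s0,s1,s2,s7,s8} by δ(·,x) → {s0,s2,s8} and {s1,s7}.
No further refinement is possible. Final partition (3 blocks): {s0,s2,s8} | {s4,s5,s6} | {s1,s7}.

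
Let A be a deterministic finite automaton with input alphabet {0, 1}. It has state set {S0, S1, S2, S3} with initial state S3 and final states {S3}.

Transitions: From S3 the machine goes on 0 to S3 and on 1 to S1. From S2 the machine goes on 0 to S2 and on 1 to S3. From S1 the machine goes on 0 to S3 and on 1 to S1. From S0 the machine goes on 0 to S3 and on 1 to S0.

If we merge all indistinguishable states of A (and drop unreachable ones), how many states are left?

First remove the unreachable states {S0,S2}; 2 states remain.
Initial partition by acceptance: {S3} | {S1}.
The partition is now stable with 2 blocks: {S3} | {S1}.

2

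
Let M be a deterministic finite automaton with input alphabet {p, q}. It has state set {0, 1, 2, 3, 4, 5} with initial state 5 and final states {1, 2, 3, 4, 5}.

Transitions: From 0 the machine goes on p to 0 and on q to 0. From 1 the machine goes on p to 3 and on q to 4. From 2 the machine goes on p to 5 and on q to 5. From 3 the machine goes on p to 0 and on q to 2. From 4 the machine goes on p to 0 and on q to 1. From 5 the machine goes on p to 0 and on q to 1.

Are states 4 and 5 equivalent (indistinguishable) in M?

All states are reachable from the start state.
Initial partition by acceptance: {1,2,3,4,5} | {0}.
On input p, block {1,2,3,4,5} splits into {3,4,5} and {1,2}.
Stable partition: {3,4,5} | {0} | {1,2} — 3 equivalence classes.
4 and 5 lie in the same block of the stable partition, so they are equivalent — no string distinguishes them.

Yes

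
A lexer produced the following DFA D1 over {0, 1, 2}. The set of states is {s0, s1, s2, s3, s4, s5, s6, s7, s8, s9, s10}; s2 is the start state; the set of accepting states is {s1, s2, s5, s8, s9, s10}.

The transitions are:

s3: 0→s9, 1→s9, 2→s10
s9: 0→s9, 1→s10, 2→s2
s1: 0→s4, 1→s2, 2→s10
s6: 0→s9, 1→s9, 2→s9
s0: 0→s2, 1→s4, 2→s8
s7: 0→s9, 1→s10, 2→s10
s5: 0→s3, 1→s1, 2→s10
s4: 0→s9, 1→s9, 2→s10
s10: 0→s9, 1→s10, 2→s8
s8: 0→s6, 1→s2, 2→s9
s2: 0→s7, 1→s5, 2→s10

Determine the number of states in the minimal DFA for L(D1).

States {s0} cannot be reached from the start state, so discard them.
Initial partition by acceptance: {s1,s2,s5,s8,s9,s10} | {s3,s4,s6,s7}.
On input 0, block {s1,s2,s5,s8,s9,s10} splits into {s1,s2,s5,s8} and {s9,s10}.
The partition is now stable with 3 blocks: {s1,s2,s5,s8} | {s3,s4,s6,s7} | {s9,s10}.

3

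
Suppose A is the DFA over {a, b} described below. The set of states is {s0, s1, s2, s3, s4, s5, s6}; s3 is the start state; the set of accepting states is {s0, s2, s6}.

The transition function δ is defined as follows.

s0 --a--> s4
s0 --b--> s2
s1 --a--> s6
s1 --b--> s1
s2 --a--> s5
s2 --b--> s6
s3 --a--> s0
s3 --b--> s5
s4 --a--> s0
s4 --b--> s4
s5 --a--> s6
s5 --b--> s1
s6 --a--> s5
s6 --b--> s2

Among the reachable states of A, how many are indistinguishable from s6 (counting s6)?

Start with accepting vs non-accepting: {s0,s2,s6} | {s1,s3,s4,s5}.
No further refinement is possible. Final partition (2 blocks): {s0,s2,s6} | {s1,s3,s4,s5}.
The equivalence class containing s6 is {s0,s2,s6}, of size 3.

3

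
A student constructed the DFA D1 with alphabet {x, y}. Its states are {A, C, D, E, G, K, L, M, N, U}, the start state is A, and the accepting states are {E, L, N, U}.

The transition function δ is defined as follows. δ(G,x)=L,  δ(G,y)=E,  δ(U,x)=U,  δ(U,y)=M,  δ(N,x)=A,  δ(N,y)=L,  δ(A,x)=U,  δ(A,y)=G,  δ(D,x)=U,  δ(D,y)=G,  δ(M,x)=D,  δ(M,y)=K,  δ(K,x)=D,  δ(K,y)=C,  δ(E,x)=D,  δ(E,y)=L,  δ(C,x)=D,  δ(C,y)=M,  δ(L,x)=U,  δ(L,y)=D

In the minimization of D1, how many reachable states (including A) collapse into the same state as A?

States {N} cannot be reached from the start state, so discard them.
Initial partition by acceptance: {E,L,U} | {A,C,D,G,K,M}.
Split {E,L,U} by δ(·,x) → {L,U} and {E}.
Refine {A,C,D,G,K,M} on symbol x: members go to different blocks, giving {A,D,G} and {C,K,M}.
Refine {L,U} on symbol y: members go to different blocks, giving {L} and {U}.
Split {A,D,G} by δ(·,x) → {A,D} and {G}.
Stable partition: {L} | {A,D} | {E} | {C,K,M} | {U} | {G} — 6 equivalence classes.
The equivalence class containing A is {A,D}, of size 2.

2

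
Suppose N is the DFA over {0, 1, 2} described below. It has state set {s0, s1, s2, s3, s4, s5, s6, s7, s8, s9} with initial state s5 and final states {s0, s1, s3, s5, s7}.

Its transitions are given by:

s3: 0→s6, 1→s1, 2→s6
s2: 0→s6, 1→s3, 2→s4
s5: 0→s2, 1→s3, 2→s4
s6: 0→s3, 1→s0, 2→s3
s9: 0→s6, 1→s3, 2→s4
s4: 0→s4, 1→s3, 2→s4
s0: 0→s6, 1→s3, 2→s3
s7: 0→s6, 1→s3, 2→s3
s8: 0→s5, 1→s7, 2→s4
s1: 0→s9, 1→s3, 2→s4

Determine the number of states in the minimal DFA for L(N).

6

Reachable states from the start: {s0,s1,s2,s3,s4,s5,s6,s9}. Unreachable: {s7,s8} — drop them.
Start with accepting vs non-accepting: {s0,s1,s3,s5} | {s2,s4,s6,s9}.
On input 2, block {s0,s1,s3,s5} splits into {s1,s3,s5} and {s0}.
Refine {s2,s4,s6,s9} on symbol 0: members go to different blocks, giving {s2,s4,s9} and {s6}.
Split {s1,s3,s5} by δ(·,0) → {s1,s5} and {s3}.
On input 0, block {s2,s4,s9} splits into {s2,s9} and {s4}.
Stable partition: {s1,s5} | {s2,s9} | {s0} | {s6} | {s3} | {s4} — 6 equivalence classes.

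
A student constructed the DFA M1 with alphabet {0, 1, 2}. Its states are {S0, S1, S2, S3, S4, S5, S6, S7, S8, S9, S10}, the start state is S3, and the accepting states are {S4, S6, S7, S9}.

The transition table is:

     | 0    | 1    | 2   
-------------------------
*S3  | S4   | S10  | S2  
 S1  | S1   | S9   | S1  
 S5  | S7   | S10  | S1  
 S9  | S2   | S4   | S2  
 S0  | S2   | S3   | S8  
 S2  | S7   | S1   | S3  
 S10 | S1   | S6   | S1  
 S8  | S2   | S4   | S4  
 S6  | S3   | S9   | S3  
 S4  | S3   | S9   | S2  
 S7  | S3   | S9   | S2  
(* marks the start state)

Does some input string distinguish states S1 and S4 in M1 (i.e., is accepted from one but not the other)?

Yes

Reachable states from the start: {S1,S2,S3,S4,S6,S7,S9,S10}. Unreachable: {S0,S5,S8} — drop them.
P0 = {S4,S6,S7,S9} | {S1,S2,S3,S10}.
On input 0, block {S1,S2,S3,S10} splits into {S1,S10} and {S2,S3}.
Stable partition: {S4,S6,S7,S9} | {S1,S10} | {S2,S3} — 3 equivalence classes.
S1 and S4 end up in different blocks, so they are distinguishable. For instance, the string 'ε' is accepted from only S4.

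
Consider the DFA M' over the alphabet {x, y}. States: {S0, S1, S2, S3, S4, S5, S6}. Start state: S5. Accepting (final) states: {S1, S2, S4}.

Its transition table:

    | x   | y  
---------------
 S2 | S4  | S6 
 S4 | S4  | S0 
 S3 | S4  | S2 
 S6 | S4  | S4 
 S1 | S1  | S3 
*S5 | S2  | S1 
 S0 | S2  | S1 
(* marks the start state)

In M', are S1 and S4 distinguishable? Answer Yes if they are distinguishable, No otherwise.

All states are reachable from the start state.
P0 = {S1,S2,S4} | {S0,S3,S5,S6}.
Stable partition: {S1,S2,S4} | {S0,S3,S5,S6} — 2 equivalence classes.
S1 and S4 lie in the same block of the stable partition, so they are equivalent — no string distinguishes them.

No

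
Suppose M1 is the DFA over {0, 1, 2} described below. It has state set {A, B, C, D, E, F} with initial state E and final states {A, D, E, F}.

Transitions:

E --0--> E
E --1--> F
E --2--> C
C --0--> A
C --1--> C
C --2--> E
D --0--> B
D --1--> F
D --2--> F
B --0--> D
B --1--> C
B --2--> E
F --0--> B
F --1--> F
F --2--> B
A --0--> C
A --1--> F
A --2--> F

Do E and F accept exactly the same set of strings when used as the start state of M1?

No

All states are reachable from the start state.
P0 = {A,D,E,F} | {B,C}.
Refine {A,D,E,F} on symbol 0: members go to different blocks, giving {A,D,F} and {E}.
On input 2, block {A,D,F} splits into {A,D} and {F}.
The partition is now stable with 4 blocks: {A,D} | {B,C} | {E} | {F}.
E and F end up in different blocks, so they are distinguishable. For instance, the string '0' is accepted from only E.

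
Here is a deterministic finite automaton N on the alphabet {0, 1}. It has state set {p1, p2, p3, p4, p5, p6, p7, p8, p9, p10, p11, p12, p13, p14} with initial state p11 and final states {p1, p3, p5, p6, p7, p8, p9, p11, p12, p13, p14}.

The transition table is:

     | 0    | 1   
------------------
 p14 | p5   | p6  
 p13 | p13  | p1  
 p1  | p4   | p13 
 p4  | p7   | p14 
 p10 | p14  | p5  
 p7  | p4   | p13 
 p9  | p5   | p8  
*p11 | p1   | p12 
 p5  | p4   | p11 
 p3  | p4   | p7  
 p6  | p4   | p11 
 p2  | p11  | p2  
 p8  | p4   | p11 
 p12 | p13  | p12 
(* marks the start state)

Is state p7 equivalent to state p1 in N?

Yes

States {p2,p3,p8,p9,p10} cannot be reached from the start state, so discard them.
Initial partition by acceptance: {p1,p5,p6,p7,p11,p12,p13,p14} | {p4}.
On input 0, block {p1,p5,p6,p7,p11,p12,p13,p14} splits into {p1,p5,p6,p7} and {p11,p12,p13,p14}.
On input 0, block {p11,p12,p13,p14} splits into {p11,p14} and {p12,p13}.
On input 1, block {p1,p5,p6,p7} splits into {p1,p7} and {p5,p6}.
Split {p11,p14} by δ(·,0) → {p11} and {p14}.
On input 1, block {p12,p13} splits into {p12} and {p13}.
Stable partition: {p1,p7} | {p4} | {p11} | {p12} | {p5,p6} | {p14} | {p13} — 7 equivalence classes.
p7 and p1 lie in the same block of the stable partition, so they are equivalent — no string distinguishes them.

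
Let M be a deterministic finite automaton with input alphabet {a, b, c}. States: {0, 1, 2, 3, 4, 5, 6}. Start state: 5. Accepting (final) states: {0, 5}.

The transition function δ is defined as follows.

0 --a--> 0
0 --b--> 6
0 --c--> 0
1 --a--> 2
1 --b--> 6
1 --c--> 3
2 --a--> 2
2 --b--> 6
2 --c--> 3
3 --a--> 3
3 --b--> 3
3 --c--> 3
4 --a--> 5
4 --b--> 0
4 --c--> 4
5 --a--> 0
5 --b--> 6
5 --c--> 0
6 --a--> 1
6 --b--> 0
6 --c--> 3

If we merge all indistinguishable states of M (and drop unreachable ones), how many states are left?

Reachable states from the start: {0,1,2,3,5,6}. Unreachable: {4} — drop them.
Initial partition by acceptance: {0,5} | {1,2,3,6}.
Refine {1,2,3,6} on symbol b: members go to different blocks, giving {1,2,3} and {6}.
Refine {1,2,3} on symbol b: members go to different blocks, giving {1,2} and {3}.
No further refinement is possible. Final partition (4 blocks): {0,5} | {1,2} | {6} | {3}.

4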